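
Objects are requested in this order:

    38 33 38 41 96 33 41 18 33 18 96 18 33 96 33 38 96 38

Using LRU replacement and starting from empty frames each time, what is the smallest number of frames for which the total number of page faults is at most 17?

f=1: 18 faults
f=2: 13 faults
f=3: 8 faults
f=4: 6 faults
f=5: 5 faults
Smallest f with faults ≤ 17 is 2.

2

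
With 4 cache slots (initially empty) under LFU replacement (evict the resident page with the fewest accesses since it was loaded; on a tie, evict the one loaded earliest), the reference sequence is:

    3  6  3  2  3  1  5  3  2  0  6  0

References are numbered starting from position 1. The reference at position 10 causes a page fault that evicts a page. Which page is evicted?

1

pos 1: 3 → fault, frames [3]
pos 2: 6 → fault, frames [3, 6]
pos 3: 3 → hit
pos 4: 2 → fault, frames [3, 6, 2]
pos 5: 3 → hit
pos 6: 1 → fault, frames [3, 6, 2, 1]
pos 7: 5 → fault, evict 6, frames [3, 2, 1, 5]
pos 8: 3 → hit
pos 9: 2 → hit
pos 10: 0 → fault, evict 1, frames [3, 2, 5, 0]
At position 10, page 1 is evicted.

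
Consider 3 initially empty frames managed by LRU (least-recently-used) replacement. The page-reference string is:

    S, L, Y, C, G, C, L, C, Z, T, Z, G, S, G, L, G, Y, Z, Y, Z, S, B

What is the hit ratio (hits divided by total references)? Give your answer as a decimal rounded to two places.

0.32

S → miss, frames (S)
L → miss, frames (S L)
Y → miss, frames (S L Y)
C → miss, evict S, frames (L Y C)
G → miss, evict L, frames (Y C G)
C → hit
L → miss, evict Y, frames (G C L)
C → hit
Z → miss, evict G, frames (L C Z)
T → miss, evict L, frames (C Z T)
Z → hit
G → miss, evict C, frames (T Z G)
S → miss, evict T, frames (Z G S)
G → hit
L → miss, evict Z, frames (S G L)
G → hit
Y → miss, evict S, frames (L G Y)
Z → miss, evict L, frames (G Y Z)
Y → hit
Z → hit
S → miss, evict G, frames (Y Z S)
B → miss, evict Y, frames (Z S B)
Hits: 7 of 22 references → 7/22 = 0.3182.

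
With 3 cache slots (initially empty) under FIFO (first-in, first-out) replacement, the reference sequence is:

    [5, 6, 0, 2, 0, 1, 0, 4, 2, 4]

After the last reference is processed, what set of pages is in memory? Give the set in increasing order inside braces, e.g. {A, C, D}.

{1, 2, 4}

5: miss, frames [5]
6: miss, frames [5, 6]
0: miss, frames [5, 6, 0]
2: miss, evict 5, frames [6, 0, 2]
0: hit
1: miss, evict 6, frames [0, 2, 1]
0: hit
4: miss, evict 0, frames [2, 1, 4]
2: hit
4: hit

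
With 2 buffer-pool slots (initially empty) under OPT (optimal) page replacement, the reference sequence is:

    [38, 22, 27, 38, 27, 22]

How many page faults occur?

38: fault, frames (38)
22: fault, frames (38 22)
27: fault, evict 22, frames (38 27)
38: hit
27: hit
22: fault, evict 27, frames (38 22)
Page faults: 4.

4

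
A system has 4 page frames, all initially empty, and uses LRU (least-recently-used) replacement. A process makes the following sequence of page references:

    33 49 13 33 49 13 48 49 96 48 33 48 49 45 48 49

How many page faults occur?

7

33: miss, frames (33)
49: miss, frames (33 49)
13: miss, frames (33 49 13)
33: hit
49: hit
13: hit
48: miss, frames (33 49 13 48)
49: hit
96: miss, evict 33, frames (13 48 49 96)
48: hit
33: miss, evict 13, frames (49 96 48 33)
48: hit
49: hit
45: miss, evict 96, frames (33 48 49 45)
48: hit
49: hit
Page faults: 7.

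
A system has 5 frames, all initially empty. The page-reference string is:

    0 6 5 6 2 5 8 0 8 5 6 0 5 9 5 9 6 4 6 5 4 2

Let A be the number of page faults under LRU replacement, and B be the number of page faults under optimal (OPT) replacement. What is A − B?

1

Under LRU: F F F . F . F . . . . . . F . . . F . . . F → 8 faults.
Under OPT: F F F . F . F . . . . . . F . . . F . . . . → 7 faults.
A − B = 8 − 7 = 1.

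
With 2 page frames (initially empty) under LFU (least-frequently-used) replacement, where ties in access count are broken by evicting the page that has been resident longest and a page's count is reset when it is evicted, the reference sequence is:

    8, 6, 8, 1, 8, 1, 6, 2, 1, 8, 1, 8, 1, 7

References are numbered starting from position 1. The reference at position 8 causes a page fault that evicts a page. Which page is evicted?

pos 1: 8 → miss, frames [8]
pos 2: 6 → miss, frames [8, 6]
pos 3: 8 → hit
pos 4: 1 → miss, evict 6, frames [8, 1]
pos 5: 8 → hit
pos 6: 1 → hit
pos 7: 6 → miss, evict 1, frames [8, 6]
pos 8: 2 → miss, evict 6, frames [8, 2]
At position 8, page 6 is evicted.

6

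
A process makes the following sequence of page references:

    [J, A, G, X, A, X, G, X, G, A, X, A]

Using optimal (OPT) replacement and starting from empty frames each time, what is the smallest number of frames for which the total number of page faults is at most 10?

2

f=1: 12 faults
f=2: 6 faults
f=3: 4 faults
f=4: 4 faults
Smallest f with faults ≤ 10 is 2.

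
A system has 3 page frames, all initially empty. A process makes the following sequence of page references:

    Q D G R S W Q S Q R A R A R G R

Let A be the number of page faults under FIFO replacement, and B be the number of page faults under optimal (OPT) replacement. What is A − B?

1

Under FIFO: F F F F F F F . . F F . . . F . → 10 faults.
Under OPT: F F F F F F . . . F F . . . F . → 9 faults.
A − B = 10 − 9 = 1.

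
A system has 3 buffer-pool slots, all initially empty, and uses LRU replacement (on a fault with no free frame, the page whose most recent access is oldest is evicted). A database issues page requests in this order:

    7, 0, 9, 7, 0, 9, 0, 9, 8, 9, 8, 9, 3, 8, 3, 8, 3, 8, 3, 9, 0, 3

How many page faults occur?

6

7 -> miss, frames [7]
0 -> miss, frames [7, 0]
9 -> miss, frames [7, 0, 9]
7 -> hit
0 -> hit
9 -> hit
0 -> hit
9 -> hit
8 -> miss, evict 7, frames [0, 9, 8]
9 -> hit
8 -> hit
9 -> hit
3 -> miss, evict 0, frames [8, 9, 3]
8 -> hit
3 -> hit
8 -> hit
3 -> hit
8 -> hit
3 -> hit
9 -> hit
0 -> miss, evict 8, frames [3, 9, 0]
3 -> hit
Page faults: 6.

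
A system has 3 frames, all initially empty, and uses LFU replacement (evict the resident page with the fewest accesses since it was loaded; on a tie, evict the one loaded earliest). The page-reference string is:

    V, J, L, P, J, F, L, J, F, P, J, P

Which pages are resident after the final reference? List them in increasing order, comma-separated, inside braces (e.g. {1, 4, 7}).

{F, J, P}

V: fault, frames (V)
J: fault, frames (V J)
L: fault, frames (V J L)
P: fault, evict V, frames (J L P)
J: hit
F: fault, evict L, frames (J P F)
L: fault, evict P, frames (J F L)
J: hit
F: hit
P: fault, evict L, frames (J F P)
J: hit
P: hit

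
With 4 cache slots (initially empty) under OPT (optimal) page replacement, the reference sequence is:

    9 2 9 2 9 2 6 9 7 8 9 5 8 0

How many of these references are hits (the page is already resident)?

9 → fault, frames (9)
2 → fault, frames (9 2)
9 → hit
2 → hit
9 → hit
2 → hit
6 → fault, frames (9 2 6)
9 → hit
7 → fault, frames (9 2 6 7)
8 → fault, evict 7, frames (9 2 6 8)
9 → hit
5 → fault, evict 6, frames (9 2 8 5)
8 → hit
0 → fault, evict 5, frames (9 2 8 0)
Hits: 7.

7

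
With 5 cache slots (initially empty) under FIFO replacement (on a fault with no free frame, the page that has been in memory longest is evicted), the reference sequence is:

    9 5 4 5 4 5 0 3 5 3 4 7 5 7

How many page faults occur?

6

9 → miss, frames (9)
5 → miss, frames (9 5)
4 → miss, frames (9 5 4)
5 → hit
4 → hit
5 → hit
0 → miss, frames (9 5 4 0)
3 → miss, frames (9 5 4 0 3)
5 → hit
3 → hit
4 → hit
7 → miss, evict 9, frames (5 4 0 3 7)
5 → hit
7 → hit
Page faults: 6.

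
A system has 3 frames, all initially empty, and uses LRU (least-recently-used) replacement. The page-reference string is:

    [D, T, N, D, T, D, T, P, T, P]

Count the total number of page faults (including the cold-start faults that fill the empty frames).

D → miss, frames (D)
T → miss, frames (D T)
N → miss, frames (D T N)
D → hit
T → hit
D → hit
T → hit
P → miss, evict N, frames (D T P)
T → hit
P → hit
Page faults: 4.

4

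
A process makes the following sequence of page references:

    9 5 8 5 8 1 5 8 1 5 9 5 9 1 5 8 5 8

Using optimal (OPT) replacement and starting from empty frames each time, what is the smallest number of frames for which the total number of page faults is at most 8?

f=1: 18 faults
f=2: 9 faults
f=3: 6 faults
f=4: 4 faults
Smallest f with faults ≤ 8 is 3.

3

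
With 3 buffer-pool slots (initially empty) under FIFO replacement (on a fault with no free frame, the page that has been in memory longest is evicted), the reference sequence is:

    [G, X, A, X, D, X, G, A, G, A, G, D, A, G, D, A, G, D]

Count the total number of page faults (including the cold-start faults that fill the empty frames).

G -> fault, frames {G}
X -> fault, frames {G,X}
A -> fault, frames {G,X,A}
X -> hit
D -> fault, evict G, frames {X,A,D}
X -> hit
G -> fault, evict X, frames {A,D,G}
A -> hit
G -> hit
A -> hit
G -> hit
D -> hit
A -> hit
G -> hit
D -> hit
A -> hit
G -> hit
D -> hit
Page faults: 5.

5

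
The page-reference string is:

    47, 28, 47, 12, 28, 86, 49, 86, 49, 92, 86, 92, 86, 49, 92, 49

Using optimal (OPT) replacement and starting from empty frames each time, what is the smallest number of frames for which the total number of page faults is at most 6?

3

f=1: 16 faults
f=2: 7 faults
f=3: 6 faults
f=4: 6 faults
f=5: 6 faults
f=6: 6 faults
Smallest f with faults ≤ 6 is 3.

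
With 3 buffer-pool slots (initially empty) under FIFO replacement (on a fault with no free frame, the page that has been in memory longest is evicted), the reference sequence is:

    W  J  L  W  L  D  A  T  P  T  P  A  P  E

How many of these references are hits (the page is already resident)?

W -> fault, frames {W}
J -> fault, frames {W,J}
L -> fault, frames {W,J,L}
W -> hit
L -> hit
D -> fault, evict W, frames {J,L,D}
A -> fault, evict J, frames {L,D,A}
T -> fault, evict L, frames {D,A,T}
P -> fault, evict D, frames {A,T,P}
T -> hit
P -> hit
A -> hit
P -> hit
E -> fault, evict A, frames {T,P,E}
Hits: 6.

6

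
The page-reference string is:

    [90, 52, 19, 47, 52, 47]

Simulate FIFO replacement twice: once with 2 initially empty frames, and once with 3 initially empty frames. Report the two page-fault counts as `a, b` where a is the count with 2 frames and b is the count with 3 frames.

5, 4

2 frames: F F F F F . → 5 faults.
3 frames: F F F F . . → 4 faults.
4 < 5: adding a frame reduced faults, as is typical.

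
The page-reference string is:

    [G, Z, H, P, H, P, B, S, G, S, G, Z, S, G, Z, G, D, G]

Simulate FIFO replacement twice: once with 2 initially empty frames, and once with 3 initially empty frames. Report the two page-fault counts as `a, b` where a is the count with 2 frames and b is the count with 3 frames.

13, 9

2 frames: F F F F . . F F F . . F F F F . F F → 13 faults.
3 frames: F F F F . . F F F . . F . . . . F . → 9 faults.
9 < 13: adding a frame reduced faults, as is typical.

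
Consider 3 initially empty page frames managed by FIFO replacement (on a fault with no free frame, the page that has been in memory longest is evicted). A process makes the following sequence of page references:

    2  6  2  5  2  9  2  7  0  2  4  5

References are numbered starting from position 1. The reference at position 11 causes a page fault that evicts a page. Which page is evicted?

pos 1: 2: fault, frames (2)
pos 2: 6: fault, frames (2 6)
pos 3: 2: hit
pos 4: 5: fault, frames (2 6 5)
pos 5: 2: hit
pos 6: 9: fault, evict 2, frames (6 5 9)
pos 7: 2: fault, evict 6, frames (5 9 2)
pos 8: 7: fault, evict 5, frames (9 2 7)
pos 9: 0: fault, evict 9, frames (2 7 0)
pos 10: 2: hit
pos 11: 4: fault, evict 2, frames (7 0 4)
At position 11, page 2 is evicted.

2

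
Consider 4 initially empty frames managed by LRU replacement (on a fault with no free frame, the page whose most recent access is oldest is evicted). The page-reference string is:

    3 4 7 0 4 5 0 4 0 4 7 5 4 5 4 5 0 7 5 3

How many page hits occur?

14

3 → miss, frames (3)
4 → miss, frames (3 4)
7 → miss, frames (3 4 7)
0 → miss, frames (3 4 7 0)
4 → hit
5 → miss, evict 3, frames (7 0 4 5)
0 → hit
4 → hit
0 → hit
4 → hit
7 → hit
5 → hit
4 → hit
5 → hit
4 → hit
5 → hit
0 → hit
7 → hit
5 → hit
3 → miss, evict 4, frames (0 7 5 3)
Hits: 14.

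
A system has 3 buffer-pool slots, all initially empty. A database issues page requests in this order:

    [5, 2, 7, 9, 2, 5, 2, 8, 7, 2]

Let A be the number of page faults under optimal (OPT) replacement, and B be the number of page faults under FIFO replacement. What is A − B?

-2

Under OPT: F F F F . . . F F . → 6 faults.
Under FIFO: F F F F . F F F F . → 8 faults.
A − B = 6 − 8 = -2.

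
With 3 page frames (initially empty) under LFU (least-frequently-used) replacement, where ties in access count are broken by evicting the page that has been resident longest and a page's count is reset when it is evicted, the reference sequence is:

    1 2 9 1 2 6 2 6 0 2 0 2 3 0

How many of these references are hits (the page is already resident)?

1: miss, frames [1]
2: miss, frames [1, 2]
9: miss, frames [1, 2, 9]
1: hit
2: hit
6: miss, evict 9, frames [1, 2, 6]
2: hit
6: hit
0: miss, evict 1, frames [2, 6, 0]
2: hit
0: hit
2: hit
3: miss, evict 6, frames [2, 0, 3]
0: hit
Hits: 8.

8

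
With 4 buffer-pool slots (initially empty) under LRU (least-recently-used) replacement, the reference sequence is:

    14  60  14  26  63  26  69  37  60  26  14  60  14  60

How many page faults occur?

14 -> miss, frames {14}
60 -> miss, frames {14,60}
14 -> hit
26 -> miss, frames {60,14,26}
63 -> miss, frames {60,14,26,63}
26 -> hit
69 -> miss, evict 60, frames {14,63,26,69}
37 -> miss, evict 14, frames {63,26,69,37}
60 -> miss, evict 63, frames {26,69,37,60}
26 -> hit
14 -> miss, evict 69, frames {37,60,26,14}
60 -> hit
14 -> hit
60 -> hit
Page faults: 8.

8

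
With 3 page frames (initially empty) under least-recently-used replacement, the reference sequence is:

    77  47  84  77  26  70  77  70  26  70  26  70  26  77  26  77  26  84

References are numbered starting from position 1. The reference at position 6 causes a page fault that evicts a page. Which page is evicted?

pos 1: 77 -> fault, frames [77]
pos 2: 47 -> fault, frames [77, 47]
pos 3: 84 -> fault, frames [77, 47, 84]
pos 4: 77 -> hit
pos 5: 26 -> fault, evict 47, frames [84, 77, 26]
pos 6: 70 -> fault, evict 84, frames [77, 26, 70]
At position 6, page 84 is evicted.

84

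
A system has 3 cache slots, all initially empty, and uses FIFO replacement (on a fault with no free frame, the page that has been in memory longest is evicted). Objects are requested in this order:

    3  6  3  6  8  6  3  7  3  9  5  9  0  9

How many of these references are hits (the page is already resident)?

6

3: miss, frames [3]
6: miss, frames [3, 6]
3: hit
6: hit
8: miss, frames [3, 6, 8]
6: hit
3: hit
7: miss, evict 3, frames [6, 8, 7]
3: miss, evict 6, frames [8, 7, 3]
9: miss, evict 8, frames [7, 3, 9]
5: miss, evict 7, frames [3, 9, 5]
9: hit
0: miss, evict 3, frames [9, 5, 0]
9: hit
Hits: 6.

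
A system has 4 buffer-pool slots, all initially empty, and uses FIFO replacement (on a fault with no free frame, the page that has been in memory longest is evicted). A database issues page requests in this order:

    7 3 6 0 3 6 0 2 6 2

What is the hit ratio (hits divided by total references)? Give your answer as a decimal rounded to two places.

0.50

7 -> fault, frames {7}
3 -> fault, frames {7,3}
6 -> fault, frames {7,3,6}
0 -> fault, frames {7,3,6,0}
3 -> hit
6 -> hit
0 -> hit
2 -> fault, evict 7, frames {3,6,0,2}
6 -> hit
2 -> hit
Hits: 5 of 10 references → 5/10 = 0.5000.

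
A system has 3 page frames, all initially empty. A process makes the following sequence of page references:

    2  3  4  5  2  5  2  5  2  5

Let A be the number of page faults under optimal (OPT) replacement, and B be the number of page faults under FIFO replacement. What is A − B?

Under OPT: F F F F . . . . . . → 4 faults.
Under FIFO: F F F F F . . . . . → 5 faults.
A − B = 4 − 5 = -1.

-1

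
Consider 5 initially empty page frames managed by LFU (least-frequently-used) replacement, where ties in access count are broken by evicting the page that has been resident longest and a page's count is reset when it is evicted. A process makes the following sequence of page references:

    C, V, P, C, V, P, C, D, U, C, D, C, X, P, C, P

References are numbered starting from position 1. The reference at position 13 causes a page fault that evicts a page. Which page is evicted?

pos 1: C: fault, frames {C}
pos 2: V: fault, frames {C,V}
pos 3: P: fault, frames {C,V,P}
pos 4: C: hit
pos 5: V: hit
pos 6: P: hit
pos 7: C: hit
pos 8: D: fault, frames {C,V,P,D}
pos 9: U: fault, frames {C,V,P,D,U}
pos 10: C: hit
pos 11: D: hit
pos 12: C: hit
pos 13: X: fault, evict U, frames {C,V,P,D,X}
At position 13, page U is evicted.

U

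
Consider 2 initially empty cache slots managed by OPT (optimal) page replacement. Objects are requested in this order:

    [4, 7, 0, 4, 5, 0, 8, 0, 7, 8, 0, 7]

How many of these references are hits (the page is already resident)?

4 -> fault, frames {4}
7 -> fault, frames {4,7}
0 -> fault, evict 7, frames {4,0}
4 -> hit
5 -> fault, evict 4, frames {0,5}
0 -> hit
8 -> fault, evict 5, frames {0,8}
0 -> hit
7 -> fault, evict 0, frames {8,7}
8 -> hit
0 -> fault, evict 8, frames {7,0}
7 -> hit
Hits: 5.

5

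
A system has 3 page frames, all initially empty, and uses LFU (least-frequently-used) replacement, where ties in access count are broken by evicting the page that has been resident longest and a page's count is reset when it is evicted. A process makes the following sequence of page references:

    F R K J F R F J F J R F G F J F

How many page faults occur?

7

F -> fault, frames [F]
R -> fault, frames [F, R]
K -> fault, frames [F, R, K]
J -> fault, evict F, frames [R, K, J]
F -> fault, evict R, frames [K, J, F]
R -> fault, evict K, frames [J, F, R]
F -> hit
J -> hit
F -> hit
J -> hit
R -> hit
F -> hit
G -> fault, evict R, frames [J, F, G]
F -> hit
J -> hit
F -> hit
Page faults: 7.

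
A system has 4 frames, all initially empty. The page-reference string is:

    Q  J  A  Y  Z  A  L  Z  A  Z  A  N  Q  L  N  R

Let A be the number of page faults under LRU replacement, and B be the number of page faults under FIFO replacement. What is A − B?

1

Under LRU: F F F F F . F . . . . F F F . F → 10 faults.
Under FIFO: F F F F F . F . . . . F F . . F → 9 faults.
A − B = 10 − 9 = 1.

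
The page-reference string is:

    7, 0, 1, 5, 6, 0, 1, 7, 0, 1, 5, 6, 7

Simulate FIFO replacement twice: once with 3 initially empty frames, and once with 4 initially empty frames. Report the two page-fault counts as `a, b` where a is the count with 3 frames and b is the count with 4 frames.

3 frames: F F F F F F F F . . F F . → 10 faults.
4 frames: F F F F F . . F F F F F F → 11 faults.
11 > 10: adding a frame increased faults — Belady's anomaly.

10, 11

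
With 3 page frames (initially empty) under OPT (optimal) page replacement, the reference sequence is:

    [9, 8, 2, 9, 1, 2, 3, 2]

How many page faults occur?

5

9: fault, frames [9]
8: fault, frames [9, 8]
2: fault, frames [9, 8, 2]
9: hit
1: fault, evict 8, frames [9, 2, 1]
2: hit
3: fault, evict 1, frames [9, 2, 3]
2: hit
Page faults: 5.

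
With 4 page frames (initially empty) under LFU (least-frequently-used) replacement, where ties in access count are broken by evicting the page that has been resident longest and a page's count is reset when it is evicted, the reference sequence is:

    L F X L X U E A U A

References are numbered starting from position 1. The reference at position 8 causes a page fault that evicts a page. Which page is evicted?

pos 1: L: miss, frames [L]
pos 2: F: miss, frames [L, F]
pos 3: X: miss, frames [L, F, X]
pos 4: L: hit
pos 5: X: hit
pos 6: U: miss, frames [L, F, X, U]
pos 7: E: miss, evict F, frames [L, X, U, E]
pos 8: A: miss, evict U, frames [L, X, E, A]
At position 8, page U is evicted.

U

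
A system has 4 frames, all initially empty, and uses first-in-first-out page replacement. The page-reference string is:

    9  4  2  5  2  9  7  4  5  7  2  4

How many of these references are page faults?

5

9 → fault, frames {9}
4 → fault, frames {9,4}
2 → fault, frames {9,4,2}
5 → fault, frames {9,4,2,5}
2 → hit
9 → hit
7 → fault, evict 9, frames {4,2,5,7}
4 → hit
5 → hit
7 → hit
2 → hit
4 → hit
Page faults: 5.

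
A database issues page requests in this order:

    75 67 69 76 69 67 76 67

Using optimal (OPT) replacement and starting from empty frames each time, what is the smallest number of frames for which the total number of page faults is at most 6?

2

f=1: 8 faults
f=2: 5 faults
f=3: 4 faults
f=4: 4 faults
Smallest f with faults ≤ 6 is 2.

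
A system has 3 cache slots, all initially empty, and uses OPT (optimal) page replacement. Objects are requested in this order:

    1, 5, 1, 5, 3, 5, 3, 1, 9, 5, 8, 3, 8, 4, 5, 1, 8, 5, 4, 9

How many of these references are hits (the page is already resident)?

11

1 → fault, frames [1]
5 → fault, frames [1, 5]
1 → hit
5 → hit
3 → fault, frames [1, 5, 3]
5 → hit
3 → hit
1 → hit
9 → fault, evict 1, frames [5, 3, 9]
5 → hit
8 → fault, evict 9, frames [5, 3, 8]
3 → hit
8 → hit
4 → fault, evict 3, frames [5, 8, 4]
5 → hit
1 → fault, evict 4, frames [5, 8, 1]
8 → hit
5 → hit
4 → fault, evict 1, frames [5, 8, 4]
9 → fault, evict 4, frames [5, 8, 9]
Hits: 11.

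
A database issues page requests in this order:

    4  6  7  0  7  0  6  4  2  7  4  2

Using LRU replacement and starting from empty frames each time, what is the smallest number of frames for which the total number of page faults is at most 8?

3

f=1: 12 faults
f=2: 10 faults
f=3: 7 faults
f=4: 6 faults
f=5: 5 faults
Smallest f with faults ≤ 8 is 3.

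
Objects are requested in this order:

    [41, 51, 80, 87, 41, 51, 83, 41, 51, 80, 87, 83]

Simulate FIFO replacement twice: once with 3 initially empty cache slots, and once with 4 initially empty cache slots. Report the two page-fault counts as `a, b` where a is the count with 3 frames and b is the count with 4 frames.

3 frames: F F F F F F F . . F F . → 9 faults.
4 frames: F F F F . . F F F F F F → 10 faults.
10 > 9: adding a frame increased faults — Belady's anomaly.

9, 10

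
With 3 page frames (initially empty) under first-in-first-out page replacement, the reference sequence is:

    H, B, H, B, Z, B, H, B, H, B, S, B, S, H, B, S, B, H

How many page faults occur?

6

H: miss, frames {H}
B: miss, frames {H,B}
H: hit
B: hit
Z: miss, frames {H,B,Z}
B: hit
H: hit
B: hit
H: hit
B: hit
S: miss, evict H, frames {B,Z,S}
B: hit
S: hit
H: miss, evict B, frames {Z,S,H}
B: miss, evict Z, frames {S,H,B}
S: hit
B: hit
H: hit
Page faults: 6.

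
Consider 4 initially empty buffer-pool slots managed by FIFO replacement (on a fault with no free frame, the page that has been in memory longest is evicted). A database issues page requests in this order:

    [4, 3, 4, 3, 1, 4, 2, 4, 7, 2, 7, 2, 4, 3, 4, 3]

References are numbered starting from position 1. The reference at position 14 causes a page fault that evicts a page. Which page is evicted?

pos 1: 4 → fault, frames {4}
pos 2: 3 → fault, frames {4,3}
pos 3: 4 → hit
pos 4: 3 → hit
pos 5: 1 → fault, frames {4,3,1}
pos 6: 4 → hit
pos 7: 2 → fault, frames {4,3,1,2}
pos 8: 4 → hit
pos 9: 7 → fault, evict 4, frames {3,1,2,7}
pos 10: 2 → hit
pos 11: 7 → hit
pos 12: 2 → hit
pos 13: 4 → fault, evict 3, frames {1,2,7,4}
pos 14: 3 → fault, evict 1, frames {2,7,4,3}
At position 14, page 1 is evicted.

1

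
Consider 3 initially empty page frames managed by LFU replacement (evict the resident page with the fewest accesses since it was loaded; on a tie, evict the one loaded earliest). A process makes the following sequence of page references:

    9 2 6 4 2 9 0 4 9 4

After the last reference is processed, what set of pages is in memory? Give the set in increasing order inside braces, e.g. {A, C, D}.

9 -> miss, frames {9}
2 -> miss, frames {9,2}
6 -> miss, frames {9,2,6}
4 -> miss, evict 9, frames {2,6,4}
2 -> hit
9 -> miss, evict 6, frames {2,4,9}
0 -> miss, evict 4, frames {2,9,0}
4 -> miss, evict 9, frames {2,0,4}
9 -> miss, evict 0, frames {2,4,9}
4 -> hit

{2, 4, 9}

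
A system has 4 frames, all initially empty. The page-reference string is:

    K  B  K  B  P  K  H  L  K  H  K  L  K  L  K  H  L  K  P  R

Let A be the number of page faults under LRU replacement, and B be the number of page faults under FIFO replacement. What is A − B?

Under LRU: F F . . F . F F . . . . . . . . . . . F → 6 faults.
Under FIFO: F F . . F . F F F . . . . . . . . . . F → 7 faults.
A − B = 6 − 7 = -1.

-1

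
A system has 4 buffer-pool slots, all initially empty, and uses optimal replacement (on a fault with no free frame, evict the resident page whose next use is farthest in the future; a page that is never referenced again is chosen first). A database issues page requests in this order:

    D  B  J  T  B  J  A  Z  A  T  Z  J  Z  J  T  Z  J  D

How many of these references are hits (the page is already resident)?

11

D → fault, frames {D}
B → fault, frames {D,B}
J → fault, frames {D,B,J}
T → fault, frames {D,B,J,T}
B → hit
J → hit
A → fault, evict B, frames {D,J,T,A}
Z → fault, evict D, frames {J,T,A,Z}
A → hit
T → hit
Z → hit
J → hit
Z → hit
J → hit
T → hit
Z → hit
J → hit
D → fault, evict Z, frames {J,T,A,D}
Hits: 11.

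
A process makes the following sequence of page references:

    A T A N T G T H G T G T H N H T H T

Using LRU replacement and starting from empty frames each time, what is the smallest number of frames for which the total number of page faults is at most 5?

f=1: 18 faults
f=2: 11 faults
f=3: 6 faults
f=4: 5 faults
f=5: 5 faults
Smallest f with faults ≤ 5 is 4.

4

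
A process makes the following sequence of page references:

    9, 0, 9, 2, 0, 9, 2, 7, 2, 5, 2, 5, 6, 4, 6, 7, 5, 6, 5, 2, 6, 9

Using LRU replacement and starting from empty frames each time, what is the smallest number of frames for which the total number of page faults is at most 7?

6

f=1: 22 faults
f=2: 16 faults
f=3: 11 faults
f=4: 10 faults
f=5: 8 faults
f=6: 7 faults
f=7: 7 faults
Smallest f with faults ≤ 7 is 6.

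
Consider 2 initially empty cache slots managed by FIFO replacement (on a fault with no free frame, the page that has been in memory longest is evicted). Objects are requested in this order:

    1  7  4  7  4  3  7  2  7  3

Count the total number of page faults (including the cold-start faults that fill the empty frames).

7

1 → miss, frames [1]
7 → miss, frames [1, 7]
4 → miss, evict 1, frames [7, 4]
7 → hit
4 → hit
3 → miss, evict 7, frames [4, 3]
7 → miss, evict 4, frames [3, 7]
2 → miss, evict 3, frames [7, 2]
7 → hit
3 → miss, evict 7, frames [2, 3]
Page faults: 7.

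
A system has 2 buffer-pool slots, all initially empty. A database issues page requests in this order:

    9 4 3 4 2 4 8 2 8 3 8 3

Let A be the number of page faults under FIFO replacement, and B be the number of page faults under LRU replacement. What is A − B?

2

Under FIFO: F F F . F F F F . F F . → 9 faults.
Under LRU: F F F . F . F F . F . . → 7 faults.
A − B = 9 − 7 = 2.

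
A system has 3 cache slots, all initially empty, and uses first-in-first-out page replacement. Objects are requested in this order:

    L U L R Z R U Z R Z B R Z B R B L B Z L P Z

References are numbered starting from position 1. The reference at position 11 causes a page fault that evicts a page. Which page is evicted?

U

pos 1: L: miss, frames (L)
pos 2: U: miss, frames (L U)
pos 3: L: hit
pos 4: R: miss, frames (L U R)
pos 5: Z: miss, evict L, frames (U R Z)
pos 6: R: hit
pos 7: U: hit
pos 8: Z: hit
pos 9: R: hit
pos 10: Z: hit
pos 11: B: miss, evict U, frames (R Z B)
At position 11, page U is evicted.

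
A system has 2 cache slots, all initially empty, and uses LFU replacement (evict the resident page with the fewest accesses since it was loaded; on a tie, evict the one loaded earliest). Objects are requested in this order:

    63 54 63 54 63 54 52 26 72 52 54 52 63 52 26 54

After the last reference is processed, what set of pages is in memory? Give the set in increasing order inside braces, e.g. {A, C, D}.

{26, 54}

63 → fault, frames {63}
54 → fault, frames {63,54}
63 → hit
54 → hit
63 → hit
54 → hit
52 → fault, evict 63, frames {54,52}
26 → fault, evict 52, frames {54,26}
72 → fault, evict 26, frames {54,72}
52 → fault, evict 72, frames {54,52}
54 → hit
52 → hit
63 → fault, evict 52, frames {54,63}
52 → fault, evict 63, frames {54,52}
26 → fault, evict 52, frames {54,26}
54 → hit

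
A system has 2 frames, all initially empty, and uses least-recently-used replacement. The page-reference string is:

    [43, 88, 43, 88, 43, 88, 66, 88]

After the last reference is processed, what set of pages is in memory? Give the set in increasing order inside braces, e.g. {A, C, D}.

43 -> miss, frames (43)
88 -> miss, frames (43 88)
43 -> hit
88 -> hit
43 -> hit
88 -> hit
66 -> miss, evict 43, frames (88 66)
88 -> hit

{66, 88}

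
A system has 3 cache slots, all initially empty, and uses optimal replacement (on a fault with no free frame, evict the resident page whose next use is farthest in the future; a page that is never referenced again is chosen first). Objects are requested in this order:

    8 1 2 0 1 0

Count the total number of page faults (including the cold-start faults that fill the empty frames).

8 → fault, frames {8}
1 → fault, frames {8,1}
2 → fault, frames {8,1,2}
0 → fault, evict 2, frames {8,1,0}
1 → hit
0 → hit
Page faults: 4.

4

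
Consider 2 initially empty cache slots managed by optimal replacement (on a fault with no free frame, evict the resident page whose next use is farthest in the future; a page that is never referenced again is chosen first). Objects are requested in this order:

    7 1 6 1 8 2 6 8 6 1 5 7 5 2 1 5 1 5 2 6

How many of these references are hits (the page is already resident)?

7

7 → fault, frames (7)
1 → fault, frames (7 1)
6 → fault, evict 7, frames (1 6)
1 → hit
8 → fault, evict 1, frames (6 8)
2 → fault, evict 8, frames (6 2)
6 → hit
8 → fault, evict 2, frames (6 8)
6 → hit
1 → fault, evict 8, frames (6 1)
5 → fault, evict 6, frames (1 5)
7 → fault, evict 1, frames (5 7)
5 → hit
2 → fault, evict 7, frames (5 2)
1 → fault, evict 2, frames (5 1)
5 → hit
1 → hit
5 → hit
2 → fault, evict 1, frames (5 2)
6 → fault, evict 2, frames (5 6)
Hits: 7.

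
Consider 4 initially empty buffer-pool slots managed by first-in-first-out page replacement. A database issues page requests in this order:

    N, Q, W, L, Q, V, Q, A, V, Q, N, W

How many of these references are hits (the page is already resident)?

N: fault, frames {N}
Q: fault, frames {N,Q}
W: fault, frames {N,Q,W}
L: fault, frames {N,Q,W,L}
Q: hit
V: fault, evict N, frames {Q,W,L,V}
Q: hit
A: fault, evict Q, frames {W,L,V,A}
V: hit
Q: fault, evict W, frames {L,V,A,Q}
N: fault, evict L, frames {V,A,Q,N}
W: fault, evict V, frames {A,Q,N,W}
Hits: 3.

3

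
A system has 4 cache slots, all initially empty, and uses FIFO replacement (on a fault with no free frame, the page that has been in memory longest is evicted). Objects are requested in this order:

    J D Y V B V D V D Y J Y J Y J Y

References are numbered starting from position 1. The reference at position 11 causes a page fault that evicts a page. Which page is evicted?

D

pos 1: J: fault, frames [J]
pos 2: D: fault, frames [J, D]
pos 3: Y: fault, frames [J, D, Y]
pos 4: V: fault, frames [J, D, Y, V]
pos 5: B: fault, evict J, frames [D, Y, V, B]
pos 6: V: hit
pos 7: D: hit
pos 8: V: hit
pos 9: D: hit
pos 10: Y: hit
pos 11: J: fault, evict D, frames [Y, V, B, J]
At position 11, page D is evicted.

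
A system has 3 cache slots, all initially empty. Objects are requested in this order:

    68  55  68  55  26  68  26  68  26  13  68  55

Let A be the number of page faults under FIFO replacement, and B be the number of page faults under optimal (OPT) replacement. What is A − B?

Under FIFO: F F . . F . . . . F F F → 6 faults.
Under OPT: F F . . F . . . . F . . → 4 faults.
A − B = 6 − 4 = 2.

2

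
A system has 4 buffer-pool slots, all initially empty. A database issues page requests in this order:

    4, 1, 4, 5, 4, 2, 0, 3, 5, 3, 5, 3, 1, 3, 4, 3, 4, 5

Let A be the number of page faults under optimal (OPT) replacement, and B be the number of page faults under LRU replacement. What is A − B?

Under OPT: F F . F . F F F . . . . . . . . . . → 6 faults.
Under LRU: F F . F . F F F F . . . F . F . . . → 9 faults.
A − B = 6 − 9 = -3.

-3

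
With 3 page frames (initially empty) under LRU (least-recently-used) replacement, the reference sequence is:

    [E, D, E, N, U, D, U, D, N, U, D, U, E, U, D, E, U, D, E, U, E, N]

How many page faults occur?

7

E -> fault, frames (E)
D -> fault, frames (E D)
E -> hit
N -> fault, frames (D E N)
U -> fault, evict D, frames (E N U)
D -> fault, evict E, frames (N U D)
U -> hit
D -> hit
N -> hit
U -> hit
D -> hit
U -> hit
E -> fault, evict N, frames (D U E)
U -> hit
D -> hit
E -> hit
U -> hit
D -> hit
E -> hit
U -> hit
E -> hit
N -> fault, evict D, frames (U E N)
Page faults: 7.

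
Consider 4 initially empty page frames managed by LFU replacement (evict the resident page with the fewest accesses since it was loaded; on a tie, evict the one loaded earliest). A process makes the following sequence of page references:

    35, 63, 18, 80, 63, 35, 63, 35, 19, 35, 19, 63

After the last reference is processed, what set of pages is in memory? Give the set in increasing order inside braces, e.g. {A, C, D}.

35 → fault, frames (35)
63 → fault, frames (35 63)
18 → fault, frames (35 63 18)
80 → fault, frames (35 63 18 80)
63 → hit
35 → hit
63 → hit
35 → hit
19 → fault, evict 18, frames (35 63 80 19)
35 → hit
19 → hit
63 → hit

{19, 35, 63, 80}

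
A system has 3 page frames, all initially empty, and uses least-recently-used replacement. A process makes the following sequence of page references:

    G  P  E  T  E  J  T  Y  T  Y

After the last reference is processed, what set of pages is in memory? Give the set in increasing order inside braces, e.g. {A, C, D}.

G: miss, frames (G)
P: miss, frames (G P)
E: miss, frames (G P E)
T: miss, evict G, frames (P E T)
E: hit
J: miss, evict P, frames (T E J)
T: hit
Y: miss, evict E, frames (J T Y)
T: hit
Y: hit

{J, T, Y}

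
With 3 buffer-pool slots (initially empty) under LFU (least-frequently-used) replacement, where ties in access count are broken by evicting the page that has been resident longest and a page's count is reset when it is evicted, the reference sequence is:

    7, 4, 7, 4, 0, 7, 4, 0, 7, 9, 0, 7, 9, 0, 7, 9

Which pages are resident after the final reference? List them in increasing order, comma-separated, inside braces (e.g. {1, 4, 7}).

{4, 7, 9}

7 → fault, frames {7}
4 → fault, frames {7,4}
7 → hit
4 → hit
0 → fault, frames {7,4,0}
7 → hit
4 → hit
0 → hit
7 → hit
9 → fault, evict 0, frames {7,4,9}
0 → fault, evict 9, frames {7,4,0}
7 → hit
9 → fault, evict 0, frames {7,4,9}
0 → fault, evict 9, frames {7,4,0}
7 → hit
9 → fault, evict 0, frames {7,4,9}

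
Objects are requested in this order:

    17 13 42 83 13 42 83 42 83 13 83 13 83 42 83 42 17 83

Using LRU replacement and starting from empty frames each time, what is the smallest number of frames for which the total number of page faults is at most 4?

f=1: 18 faults
f=2: 11 faults
f=3: 5 faults
f=4: 4 faults
Smallest f with faults ≤ 4 is 4.

4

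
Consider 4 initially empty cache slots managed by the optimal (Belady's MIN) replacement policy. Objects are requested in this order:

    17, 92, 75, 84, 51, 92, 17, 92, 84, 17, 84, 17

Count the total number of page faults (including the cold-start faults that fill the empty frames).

17 → miss, frames [17]
92 → miss, frames [17, 92]
75 → miss, frames [17, 92, 75]
84 → miss, frames [17, 92, 75, 84]
51 → miss, evict 75, frames [17, 92, 84, 51]
92 → hit
17 → hit
92 → hit
84 → hit
17 → hit
84 → hit
17 → hit
Page faults: 5.

5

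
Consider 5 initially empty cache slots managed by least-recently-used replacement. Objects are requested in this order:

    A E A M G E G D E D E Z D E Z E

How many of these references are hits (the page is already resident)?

A: miss, frames {A}
E: miss, frames {A,E}
A: hit
M: miss, frames {E,A,M}
G: miss, frames {E,A,M,G}
E: hit
G: hit
D: miss, frames {A,M,E,G,D}
E: hit
D: hit
E: hit
Z: miss, evict A, frames {M,G,D,E,Z}
D: hit
E: hit
Z: hit
E: hit
Hits: 10.

10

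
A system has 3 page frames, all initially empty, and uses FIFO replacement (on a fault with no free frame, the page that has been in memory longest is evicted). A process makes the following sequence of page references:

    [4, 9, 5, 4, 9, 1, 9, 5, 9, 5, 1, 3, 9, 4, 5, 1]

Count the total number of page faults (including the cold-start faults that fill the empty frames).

9

4: fault, frames (4)
9: fault, frames (4 9)
5: fault, frames (4 9 5)
4: hit
9: hit
1: fault, evict 4, frames (9 5 1)
9: hit
5: hit
9: hit
5: hit
1: hit
3: fault, evict 9, frames (5 1 3)
9: fault, evict 5, frames (1 3 9)
4: fault, evict 1, frames (3 9 4)
5: fault, evict 3, frames (9 4 5)
1: fault, evict 9, frames (4 5 1)
Page faults: 9.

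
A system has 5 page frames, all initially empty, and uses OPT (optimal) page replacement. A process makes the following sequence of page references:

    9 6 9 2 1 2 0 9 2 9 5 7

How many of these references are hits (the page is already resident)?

5

9: fault, frames (9)
6: fault, frames (9 6)
9: hit
2: fault, frames (9 6 2)
1: fault, frames (9 6 2 1)
2: hit
0: fault, frames (9 6 2 1 0)
9: hit
2: hit
9: hit
5: fault, evict 0, frames (9 6 2 1 5)
7: fault, evict 5, frames (9 6 2 1 7)
Hits: 5.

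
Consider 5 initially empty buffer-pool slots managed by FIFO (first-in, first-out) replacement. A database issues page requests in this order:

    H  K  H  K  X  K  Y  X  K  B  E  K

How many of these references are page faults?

6

H: miss, frames [H]
K: miss, frames [H, K]
H: hit
K: hit
X: miss, frames [H, K, X]
K: hit
Y: miss, frames [H, K, X, Y]
X: hit
K: hit
B: miss, frames [H, K, X, Y, B]
E: miss, evict H, frames [K, X, Y, B, E]
K: hit
Page faults: 6.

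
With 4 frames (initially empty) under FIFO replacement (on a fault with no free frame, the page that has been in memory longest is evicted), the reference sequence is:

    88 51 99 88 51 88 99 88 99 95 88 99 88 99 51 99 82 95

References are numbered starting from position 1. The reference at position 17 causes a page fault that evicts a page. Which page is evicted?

pos 1: 88 → fault, frames [88]
pos 2: 51 → fault, frames [88, 51]
pos 3: 99 → fault, frames [88, 51, 99]
pos 4: 88 → hit
pos 5: 51 → hit
pos 6: 88 → hit
pos 7: 99 → hit
pos 8: 88 → hit
pos 9: 99 → hit
pos 10: 95 → fault, frames [88, 51, 99, 95]
pos 11: 88 → hit
pos 12: 99 → hit
pos 13: 88 → hit
pos 14: 99 → hit
pos 15: 51 → hit
pos 16: 99 → hit
pos 17: 82 → fault, evict 88, frames [51, 99, 95, 82]
At position 17, page 88 is evicted.

88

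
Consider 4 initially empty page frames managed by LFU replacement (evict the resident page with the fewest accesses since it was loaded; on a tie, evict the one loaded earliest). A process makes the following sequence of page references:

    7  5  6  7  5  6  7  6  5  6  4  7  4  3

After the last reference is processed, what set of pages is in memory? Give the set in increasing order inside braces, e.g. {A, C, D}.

7 → miss, frames [7]
5 → miss, frames [7, 5]
6 → miss, frames [7, 5, 6]
7 → hit
5 → hit
6 → hit
7 → hit
6 → hit
5 → hit
6 → hit
4 → miss, frames [7, 5, 6, 4]
7 → hit
4 → hit
3 → miss, evict 4, frames [7, 5, 6, 3]

{3, 5, 6, 7}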